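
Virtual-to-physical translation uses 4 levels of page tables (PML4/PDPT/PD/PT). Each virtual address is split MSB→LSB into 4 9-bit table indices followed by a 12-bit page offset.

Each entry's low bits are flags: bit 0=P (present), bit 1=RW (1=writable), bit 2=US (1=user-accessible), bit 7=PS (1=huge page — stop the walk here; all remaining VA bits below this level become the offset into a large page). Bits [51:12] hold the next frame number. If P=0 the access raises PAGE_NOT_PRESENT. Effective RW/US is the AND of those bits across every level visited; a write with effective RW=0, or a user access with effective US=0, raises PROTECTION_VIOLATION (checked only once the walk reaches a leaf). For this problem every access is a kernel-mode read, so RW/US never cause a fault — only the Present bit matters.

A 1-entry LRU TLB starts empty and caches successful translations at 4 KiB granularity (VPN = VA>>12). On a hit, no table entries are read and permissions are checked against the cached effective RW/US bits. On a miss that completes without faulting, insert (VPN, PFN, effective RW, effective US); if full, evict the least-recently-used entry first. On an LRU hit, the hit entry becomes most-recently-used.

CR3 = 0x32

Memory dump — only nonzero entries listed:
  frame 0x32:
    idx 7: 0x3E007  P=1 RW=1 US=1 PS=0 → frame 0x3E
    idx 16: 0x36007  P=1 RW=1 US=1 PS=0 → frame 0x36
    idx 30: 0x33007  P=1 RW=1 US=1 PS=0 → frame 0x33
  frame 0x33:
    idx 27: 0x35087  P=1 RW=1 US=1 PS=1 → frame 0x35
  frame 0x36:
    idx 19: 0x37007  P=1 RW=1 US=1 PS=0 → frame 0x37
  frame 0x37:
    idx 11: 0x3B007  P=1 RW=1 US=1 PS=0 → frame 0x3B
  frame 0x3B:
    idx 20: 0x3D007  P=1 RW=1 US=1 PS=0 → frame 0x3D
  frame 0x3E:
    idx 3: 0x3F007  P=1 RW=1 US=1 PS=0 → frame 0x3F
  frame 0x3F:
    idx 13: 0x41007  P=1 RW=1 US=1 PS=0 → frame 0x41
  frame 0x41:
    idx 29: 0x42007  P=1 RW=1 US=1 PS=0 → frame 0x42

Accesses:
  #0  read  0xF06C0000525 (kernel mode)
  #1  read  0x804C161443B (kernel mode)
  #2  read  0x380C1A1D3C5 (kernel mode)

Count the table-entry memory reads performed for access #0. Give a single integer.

Per-access translation:
#0 VA=0xF06C0000525 (r,kernel):
  [0] read 0x32 idx=30: raw=0x33007 flags P=1 W=1 U=1 S=0
  [1] read 0x33 idx=27: raw=0x35087 flags P=1 W=1 U=1 S=1
  ✓ 0x35525 (huge @L1)  — 2 lookups
#1 VA=0x804C161443B (r,kernel):
  [0] read 0x32 idx=16: raw=0x36007 flags P=1 W=1 U=1 S=0
  [1] read 0x36 idx=19: raw=0x37007 flags P=1 W=1 U=1 S=0
  [2] read 0x37 idx=11: raw=0x3B007 flags P=1 W=1 U=1 S=0
  [3] read 0x3B idx=20: raw=0x3D007 flags P=1 W=1 U=1 S=0
  ✓ 0x3D43B  — 4 lookups
#2 VA=0x380C1A1D3C5 (r,kernel):
  [0] read 0x32 idx=7: raw=0x3E007 flags P=1 W=1 U=1 S=0
  [1] read 0x3E idx=3: raw=0x3F007 flags P=1 W=1 U=1 S=0
  [2] read 0x3F idx=13: raw=0x41007 flags P=1 W=1 U=1 S=0
  [3] read 0x41 idx=29: raw=0x42007 flags P=1 W=1 U=1 S=0
  ✓ 0x423C5  — 4 lookups

Entries read for #0: 2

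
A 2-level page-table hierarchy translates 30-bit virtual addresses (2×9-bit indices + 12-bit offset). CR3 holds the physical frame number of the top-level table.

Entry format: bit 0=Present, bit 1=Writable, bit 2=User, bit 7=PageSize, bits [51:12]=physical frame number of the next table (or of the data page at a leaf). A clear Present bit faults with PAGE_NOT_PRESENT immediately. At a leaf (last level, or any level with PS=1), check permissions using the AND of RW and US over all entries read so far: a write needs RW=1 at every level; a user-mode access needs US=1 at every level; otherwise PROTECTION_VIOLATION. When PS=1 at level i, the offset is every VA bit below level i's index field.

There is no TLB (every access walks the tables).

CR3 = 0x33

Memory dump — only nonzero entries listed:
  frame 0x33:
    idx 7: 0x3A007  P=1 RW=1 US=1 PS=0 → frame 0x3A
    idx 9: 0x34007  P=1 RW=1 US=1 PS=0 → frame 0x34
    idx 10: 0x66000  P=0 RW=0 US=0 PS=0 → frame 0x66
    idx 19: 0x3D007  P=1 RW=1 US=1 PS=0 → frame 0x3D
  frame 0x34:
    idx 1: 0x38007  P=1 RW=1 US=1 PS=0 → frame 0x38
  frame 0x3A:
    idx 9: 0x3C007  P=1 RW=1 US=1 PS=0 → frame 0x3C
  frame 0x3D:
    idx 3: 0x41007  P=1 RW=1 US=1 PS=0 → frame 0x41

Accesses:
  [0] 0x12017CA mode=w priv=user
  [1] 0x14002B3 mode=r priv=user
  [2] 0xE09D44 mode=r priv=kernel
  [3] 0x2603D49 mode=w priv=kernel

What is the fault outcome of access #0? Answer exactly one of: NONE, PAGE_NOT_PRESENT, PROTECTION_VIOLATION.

Trace:
#0 VA=0x12017CA (w,user):
  L0 @0x33[9] → 0x34007  P=1,RW=1,US=1,PS=0
  L1 @0x34[1] → 0x38007  P=1,RW=1,US=1,PS=0
  ✓ 0x387CA  — 2 lookups
#1 VA=0x14002B3 (r,user):
  L0 @0x33[10] → 0x66000  P=0,RW=0,US=0,PS=0
  → PAGE_NOT_PRESENT  (1 entries read)
#2 VA=0xE09D44 (r,kernel):
  L0 @0x33[7] → 0x3A007  P=1,RW=1,US=1,PS=0
  L1 @0x3A[9] → 0x3C007  P=1,RW=1,US=1,PS=0
  ✓ 0x3CD44  — 2 lookups
#3 VA=0x2603D49 (w,kernel):
  L0 @0x33[19] → 0x3D007  P=1,RW=1,US=1,PS=0
  L1 @0x3D[3] → 0x41007  P=1,RW=1,US=1,PS=0
  ✓ 0x41D49  — 2 lookups

Access #0 fault: NONE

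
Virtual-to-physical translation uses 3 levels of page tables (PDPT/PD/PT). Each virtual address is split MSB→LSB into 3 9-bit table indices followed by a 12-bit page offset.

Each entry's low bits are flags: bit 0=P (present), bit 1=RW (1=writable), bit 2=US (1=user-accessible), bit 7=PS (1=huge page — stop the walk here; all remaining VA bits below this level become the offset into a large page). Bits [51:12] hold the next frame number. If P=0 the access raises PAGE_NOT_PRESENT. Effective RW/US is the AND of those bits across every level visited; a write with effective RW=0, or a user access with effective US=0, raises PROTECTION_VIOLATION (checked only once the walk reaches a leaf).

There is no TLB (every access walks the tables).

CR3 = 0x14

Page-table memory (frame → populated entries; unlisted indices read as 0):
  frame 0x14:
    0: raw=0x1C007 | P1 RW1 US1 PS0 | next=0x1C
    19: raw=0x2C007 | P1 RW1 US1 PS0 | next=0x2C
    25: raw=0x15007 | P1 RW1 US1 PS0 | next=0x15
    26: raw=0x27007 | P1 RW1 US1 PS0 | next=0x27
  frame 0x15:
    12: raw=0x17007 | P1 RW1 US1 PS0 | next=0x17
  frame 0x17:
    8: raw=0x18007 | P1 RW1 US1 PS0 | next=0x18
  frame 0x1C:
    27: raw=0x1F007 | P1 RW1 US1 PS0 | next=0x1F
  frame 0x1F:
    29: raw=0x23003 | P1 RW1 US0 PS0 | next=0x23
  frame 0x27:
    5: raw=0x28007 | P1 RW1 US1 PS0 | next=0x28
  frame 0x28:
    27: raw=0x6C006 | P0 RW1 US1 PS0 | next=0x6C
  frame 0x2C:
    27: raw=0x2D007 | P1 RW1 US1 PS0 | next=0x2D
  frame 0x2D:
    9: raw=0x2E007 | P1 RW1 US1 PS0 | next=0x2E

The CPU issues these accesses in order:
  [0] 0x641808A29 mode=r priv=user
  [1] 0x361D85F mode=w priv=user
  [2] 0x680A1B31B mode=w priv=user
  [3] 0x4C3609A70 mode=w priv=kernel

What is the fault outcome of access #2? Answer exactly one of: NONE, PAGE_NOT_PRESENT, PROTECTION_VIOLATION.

Per-access translation:
#0 VA=0x641808A29 (r,user):
  lvl0: tbl 0x14, slot 25 ⇒ 0x15007 (P1/RW1/US1/PS0)
  lvl1: tbl 0x15, slot 12 ⇒ 0x17007 (P1/RW1/US1/PS0)
  lvl2: tbl 0x17, slot 8 ⇒ 0x18007 (P1/RW1/US1/PS0)
  ✓ 0x18A29  — 3 lookups
#1 VA=0x361D85F (w,user):
  lvl0: tbl 0x14, slot 0 ⇒ 0x1C007 (P1/RW1/US1/PS0)
  lvl1: tbl 0x1C, slot 27 ⇒ 0x1F007 (P1/RW1/US1/PS0)
  lvl2: tbl 0x1F, slot 29 ⇒ 0x23003 (P1/RW1/US0/PS0)
  → PROTECTION_VIOLATION  (3 entries read)
#2 VA=0x680A1B31B (w,user):
  lvl0: tbl 0x14, slot 26 ⇒ 0x27007 (P1/RW1/US1/PS0)
  lvl1: tbl 0x27, slot 5 ⇒ 0x28007 (P1/RW1/US1/PS0)
  lvl2: tbl 0x28, slot 27 ⇒ 0x6C006 (P0/RW1/US1/PS0)
  → PAGE_NOT_PRESENT  (3 entries read)
#3 VA=0x4C3609A70 (w,kernel):
  lvl0: tbl 0x14, slot 19 ⇒ 0x2C007 (P1/RW1/US1/PS0)
  lvl1: tbl 0x2C, slot 27 ⇒ 0x2D007 (P1/RW1/US1/PS0)
  lvl2: tbl 0x2D, slot 9 ⇒ 0x2E007 (P1/RW1/US1/PS0)
  ✓ 0x2EA70  — 3 lookups

Access #2 fault: PAGE_NOT_PRESENT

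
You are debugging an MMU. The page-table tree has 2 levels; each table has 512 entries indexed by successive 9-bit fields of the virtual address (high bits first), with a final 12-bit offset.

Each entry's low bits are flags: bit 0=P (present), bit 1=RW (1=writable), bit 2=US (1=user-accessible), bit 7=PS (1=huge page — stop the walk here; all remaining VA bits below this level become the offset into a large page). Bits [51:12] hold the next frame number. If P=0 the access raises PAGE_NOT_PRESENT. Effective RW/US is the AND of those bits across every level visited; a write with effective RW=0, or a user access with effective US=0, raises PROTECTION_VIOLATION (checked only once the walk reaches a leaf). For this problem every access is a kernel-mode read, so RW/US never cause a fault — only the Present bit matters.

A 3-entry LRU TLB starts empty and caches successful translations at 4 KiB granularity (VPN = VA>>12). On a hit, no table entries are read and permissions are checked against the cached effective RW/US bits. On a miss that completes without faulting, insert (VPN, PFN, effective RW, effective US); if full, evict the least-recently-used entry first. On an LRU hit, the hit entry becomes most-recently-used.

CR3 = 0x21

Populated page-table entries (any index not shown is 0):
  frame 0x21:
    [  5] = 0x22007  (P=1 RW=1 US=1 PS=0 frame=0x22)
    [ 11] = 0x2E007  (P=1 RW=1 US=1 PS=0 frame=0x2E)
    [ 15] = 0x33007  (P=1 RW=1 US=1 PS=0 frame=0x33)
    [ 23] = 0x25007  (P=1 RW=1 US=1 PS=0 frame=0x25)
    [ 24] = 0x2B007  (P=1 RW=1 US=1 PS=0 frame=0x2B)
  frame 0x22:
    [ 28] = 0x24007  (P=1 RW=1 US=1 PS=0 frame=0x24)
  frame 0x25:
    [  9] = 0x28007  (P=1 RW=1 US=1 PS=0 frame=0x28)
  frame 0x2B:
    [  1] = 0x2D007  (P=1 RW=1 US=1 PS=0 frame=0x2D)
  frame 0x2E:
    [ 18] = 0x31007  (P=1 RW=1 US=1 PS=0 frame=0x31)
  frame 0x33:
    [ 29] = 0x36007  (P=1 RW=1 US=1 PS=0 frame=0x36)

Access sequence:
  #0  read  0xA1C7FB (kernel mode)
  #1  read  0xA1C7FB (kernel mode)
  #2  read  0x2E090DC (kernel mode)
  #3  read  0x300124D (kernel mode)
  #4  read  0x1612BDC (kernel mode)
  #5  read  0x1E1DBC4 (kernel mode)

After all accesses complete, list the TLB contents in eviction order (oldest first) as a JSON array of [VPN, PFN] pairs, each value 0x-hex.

Per-access translation:
#0 VA=0xA1C7FB (r,kernel):
  [0] read 0x21 idx=5: raw=0x22007 flags P=1 W=1 U=1 S=0
  [1] read 0x22 idx=28: raw=0x24007 flags P=1 W=1 U=1 S=0
  ⇒ phys 0x247FB  [2 reads]
#1 VA=0xA1C7FB (r,kernel):
  TLB hit vpn=0xA1C → PA=0x247FB
#2 VA=0x2E090DC (r,kernel):
  [0] read 0x21 idx=23: raw=0x25007 flags P=1 W=1 U=1 S=0
  [1] read 0x25 idx=9: raw=0x28007 flags P=1 W=1 U=1 S=0
  ⇒ phys 0x280DC  [2 reads]
#3 VA=0x300124D (r,kernel):
  [0] read 0x21 idx=24: raw=0x2B007 flags P=1 W=1 U=1 S=0
  [1] read 0x2B idx=1: raw=0x2D007 flags P=1 W=1 U=1 S=0
  ⇒ phys 0x2D24D  [2 reads]
#4 VA=0x1612BDC (r,kernel):
  [0] read 0x21 idx=11: raw=0x2E007 flags P=1 W=1 U=1 S=0
  [1] read 0x2E idx=18: raw=0x31007 flags P=1 W=1 U=1 S=0
  ⇒ phys 0x31BDC  [2 reads]
#5 VA=0x1E1DBC4 (r,kernel):
  [0] read 0x21 idx=15: raw=0x33007 flags P=1 W=1 U=1 S=0
  [1] read 0x33 idx=29: raw=0x36007 flags P=1 W=1 U=1 S=0
  ⇒ phys 0x36BC4  [2 reads]

TLB: [["0x3001", "0x2D"], ["0x1612", "0x31"], ["0x1E1D", "0x36"]]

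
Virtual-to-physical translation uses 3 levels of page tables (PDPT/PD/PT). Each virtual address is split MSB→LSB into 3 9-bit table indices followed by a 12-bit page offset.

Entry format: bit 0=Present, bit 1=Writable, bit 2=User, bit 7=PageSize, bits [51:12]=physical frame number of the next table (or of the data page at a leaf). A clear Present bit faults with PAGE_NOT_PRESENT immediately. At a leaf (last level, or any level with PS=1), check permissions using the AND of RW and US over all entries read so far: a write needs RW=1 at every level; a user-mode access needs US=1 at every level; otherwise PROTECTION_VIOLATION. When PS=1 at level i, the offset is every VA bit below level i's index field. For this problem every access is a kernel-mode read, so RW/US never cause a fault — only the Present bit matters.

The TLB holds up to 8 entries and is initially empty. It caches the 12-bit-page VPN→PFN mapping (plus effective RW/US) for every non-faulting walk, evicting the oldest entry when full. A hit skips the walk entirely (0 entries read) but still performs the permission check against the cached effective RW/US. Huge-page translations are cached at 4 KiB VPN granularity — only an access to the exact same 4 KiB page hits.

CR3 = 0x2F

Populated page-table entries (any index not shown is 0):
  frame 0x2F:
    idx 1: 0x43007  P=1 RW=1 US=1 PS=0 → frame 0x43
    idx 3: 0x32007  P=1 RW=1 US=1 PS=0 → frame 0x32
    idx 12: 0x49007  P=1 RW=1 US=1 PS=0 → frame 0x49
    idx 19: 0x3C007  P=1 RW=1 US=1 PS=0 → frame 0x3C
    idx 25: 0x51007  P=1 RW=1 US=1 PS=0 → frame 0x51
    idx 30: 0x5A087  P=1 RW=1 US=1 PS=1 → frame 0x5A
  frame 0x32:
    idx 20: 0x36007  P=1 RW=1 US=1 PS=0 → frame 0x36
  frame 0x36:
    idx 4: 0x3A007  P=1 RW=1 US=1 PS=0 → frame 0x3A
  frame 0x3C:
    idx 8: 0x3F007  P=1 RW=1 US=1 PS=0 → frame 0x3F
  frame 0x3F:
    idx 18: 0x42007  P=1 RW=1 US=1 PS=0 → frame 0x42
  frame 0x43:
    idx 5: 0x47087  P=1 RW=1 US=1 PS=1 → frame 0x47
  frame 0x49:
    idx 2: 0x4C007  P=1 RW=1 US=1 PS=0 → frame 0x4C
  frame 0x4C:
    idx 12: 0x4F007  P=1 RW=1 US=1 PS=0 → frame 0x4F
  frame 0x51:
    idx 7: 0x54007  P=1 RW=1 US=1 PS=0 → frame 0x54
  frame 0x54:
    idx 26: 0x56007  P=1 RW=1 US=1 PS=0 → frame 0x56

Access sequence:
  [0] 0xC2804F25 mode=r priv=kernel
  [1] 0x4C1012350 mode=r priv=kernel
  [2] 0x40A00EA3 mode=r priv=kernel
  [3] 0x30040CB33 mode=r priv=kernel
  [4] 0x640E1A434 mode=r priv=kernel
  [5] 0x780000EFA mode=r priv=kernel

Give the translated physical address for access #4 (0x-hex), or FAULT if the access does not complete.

Walk each access:
#0 VA=0xC2804F25 (r,kernel):
  L0: frame=0x2F idx=3 entry=0x32007 [P=1 RW=1 US=1 PS=0]
  L1: frame=0x32 idx=20 entry=0x36007 [P=1 RW=1 US=1 PS=0]
  L2: frame=0x36 idx=4 entry=0x3A007 [P=1 RW=1 US=1 PS=0]
  ⇒ phys 0x3AF25  [3 reads]
#1 VA=0x4C1012350 (r,kernel):
  L0: frame=0x2F idx=19 entry=0x3C007 [P=1 RW=1 US=1 PS=0]
  L1: frame=0x3C idx=8 entry=0x3F007 [P=1 RW=1 US=1 PS=0]
  L2: frame=0x3F idx=18 entry=0x42007 [P=1 RW=1 US=1 PS=0]
  ⇒ phys 0x42350  [3 reads]
#2 VA=0x40A00EA3 (r,kernel):
  L0: frame=0x2F idx=1 entry=0x43007 [P=1 RW=1 US=1 PS=0]
  L1: frame=0x43 idx=5 entry=0x47087 [P=1 RW=1 US=1 PS=1]
  ⇒ phys 0x47EA3 (huge @L1)  [2 reads]
#3 VA=0x30040CB33 (r,kernel):
  L0: frame=0x2F idx=12 entry=0x49007 [P=1 RW=1 US=1 PS=0]
  L1: frame=0x49 idx=2 entry=0x4C007 [P=1 RW=1 US=1 PS=0]
  L2: frame=0x4C idx=12 entry=0x4F007 [P=1 RW=1 US=1 PS=0]
  ⇒ phys 0x4FB33  [3 reads]
#4 VA=0x640E1A434 (r,kernel):
  L0: frame=0x2F idx=25 entry=0x51007 [P=1 RW=1 US=1 PS=0]
  L1: frame=0x51 idx=7 entry=0x54007 [P=1 RW=1 US=1 PS=0]
  L2: frame=0x54 idx=26 entry=0x56007 [P=1 RW=1 US=1 PS=0]
  ⇒ phys 0x56434  [3 reads]
#5 VA=0x780000EFA (r,kernel):
  L0: frame=0x2F idx=30 entry=0x5A087 [P=1 RW=1 US=1 PS=1]
  ⇒ phys 0x5AEFA (huge @L0)  [1 reads]

Access #4 PA: 0x56434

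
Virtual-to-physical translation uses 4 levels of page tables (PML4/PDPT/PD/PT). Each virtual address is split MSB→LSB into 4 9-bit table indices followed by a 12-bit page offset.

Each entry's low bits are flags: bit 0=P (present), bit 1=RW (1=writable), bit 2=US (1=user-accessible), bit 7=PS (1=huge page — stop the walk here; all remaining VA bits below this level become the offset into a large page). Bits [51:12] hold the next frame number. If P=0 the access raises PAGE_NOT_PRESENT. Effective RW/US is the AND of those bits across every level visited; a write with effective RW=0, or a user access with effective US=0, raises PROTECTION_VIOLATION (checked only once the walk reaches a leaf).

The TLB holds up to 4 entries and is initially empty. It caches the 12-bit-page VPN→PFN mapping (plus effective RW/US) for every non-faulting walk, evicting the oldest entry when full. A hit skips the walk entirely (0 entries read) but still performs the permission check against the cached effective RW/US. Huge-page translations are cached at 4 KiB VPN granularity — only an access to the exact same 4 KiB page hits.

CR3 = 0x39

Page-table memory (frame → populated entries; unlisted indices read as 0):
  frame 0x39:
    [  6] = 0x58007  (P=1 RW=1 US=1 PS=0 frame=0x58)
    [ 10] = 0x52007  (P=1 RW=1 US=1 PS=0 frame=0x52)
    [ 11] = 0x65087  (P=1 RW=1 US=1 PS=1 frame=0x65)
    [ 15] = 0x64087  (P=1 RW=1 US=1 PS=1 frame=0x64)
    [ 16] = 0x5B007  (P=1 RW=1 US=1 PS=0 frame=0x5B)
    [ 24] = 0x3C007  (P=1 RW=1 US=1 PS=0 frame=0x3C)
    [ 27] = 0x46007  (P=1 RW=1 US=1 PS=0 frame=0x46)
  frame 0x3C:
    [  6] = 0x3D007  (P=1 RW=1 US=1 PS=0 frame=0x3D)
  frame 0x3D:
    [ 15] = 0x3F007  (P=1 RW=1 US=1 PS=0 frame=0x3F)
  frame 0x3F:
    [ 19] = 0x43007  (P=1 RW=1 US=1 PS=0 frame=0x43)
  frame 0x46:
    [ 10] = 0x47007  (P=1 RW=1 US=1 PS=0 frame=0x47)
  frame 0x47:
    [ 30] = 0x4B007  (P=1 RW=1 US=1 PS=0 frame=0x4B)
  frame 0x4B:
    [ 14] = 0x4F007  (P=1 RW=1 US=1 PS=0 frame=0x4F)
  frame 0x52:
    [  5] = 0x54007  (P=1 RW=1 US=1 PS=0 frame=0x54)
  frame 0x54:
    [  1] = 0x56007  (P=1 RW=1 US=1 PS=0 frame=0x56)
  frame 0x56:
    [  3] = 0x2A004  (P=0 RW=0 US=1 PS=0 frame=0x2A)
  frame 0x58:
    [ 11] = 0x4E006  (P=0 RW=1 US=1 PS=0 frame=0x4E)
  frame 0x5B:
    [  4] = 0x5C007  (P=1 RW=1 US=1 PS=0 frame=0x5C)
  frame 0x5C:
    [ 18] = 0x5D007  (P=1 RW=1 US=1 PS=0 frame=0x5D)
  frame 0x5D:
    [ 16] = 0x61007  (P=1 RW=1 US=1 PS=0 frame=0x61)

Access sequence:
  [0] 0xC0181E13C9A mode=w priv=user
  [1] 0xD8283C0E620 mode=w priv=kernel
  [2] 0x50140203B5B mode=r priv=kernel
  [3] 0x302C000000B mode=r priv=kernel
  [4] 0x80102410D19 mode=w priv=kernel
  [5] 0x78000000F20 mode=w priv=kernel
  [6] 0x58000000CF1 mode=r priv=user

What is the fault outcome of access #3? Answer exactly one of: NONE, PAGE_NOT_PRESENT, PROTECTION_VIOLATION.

Per-access translation:
#0 VA=0xC0181E13C9A (w,user):
  L0 @0x39[24] → 0x3C007  P=1,RW=1,US=1,PS=0
  L1 @0x3C[6] → 0x3D007  P=1,RW=1,US=1,PS=0
  L2 @0x3D[15] → 0x3F007  P=1,RW=1,US=1,PS=0
  L3 @0x3F[19] → 0x43007  P=1,RW=1,US=1,PS=0
  ✓ 0x43C9A  — 4 lookups
#1 VA=0xD8283C0E620 (w,kernel):
  L0 @0x39[27] → 0x46007  P=1,RW=1,US=1,PS=0
  L1 @0x46[10] → 0x47007  P=1,RW=1,US=1,PS=0
  L2 @0x47[30] → 0x4B007  P=1,RW=1,US=1,PS=0
  L3 @0x4B[14] → 0x4F007  P=1,RW=1,US=1,PS=0
  ✓ 0x4F620  — 4 lookups
#2 VA=0x50140203B5B (r,kernel):
  L0 @0x39[10] → 0x52007  P=1,RW=1,US=1,PS=0
  L1 @0x52[5] → 0x54007  P=1,RW=1,US=1,PS=0
  L2 @0x54[1] → 0x56007  P=1,RW=1,US=1,PS=0
  L3 @0x56[3] → 0x2A004  P=0,RW=0,US=1,PS=0
  ⇒ fault: PAGE_NOT_PRESENT  — 4 lookups
#3 VA=0x302C000000B (r,kernel):
  L0 @0x39[6] → 0x58007  P=1,RW=1,US=1,PS=0
  L1 @0x58[11] → 0x4E006  P=0,RW=1,US=1,PS=0
  ⇒ fault: PAGE_NOT_PRESENT  — 2 lookups
#4 VA=0x80102410D19 (w,kernel):
  L0 @0x39[16] → 0x5B007  P=1,RW=1,US=1,PS=0
  L1 @0x5B[4] → 0x5C007  P=1,RW=1,US=1,PS=0
  L2 @0x5C[18] → 0x5D007  P=1,RW=1,US=1,PS=0
  L3 @0x5D[16] → 0x61007  P=1,RW=1,US=1,PS=0
  ✓ 0x61D19  — 4 lookups
#5 VA=0x78000000F20 (w,kernel):
  L0 @0x39[15] → 0x64087  P=1,RW=1,US=1,PS=1
  ✓ 0x64F20 (huge @L0)  — 1 lookups
#6 VA=0x58000000CF1 (r,user):
  L0 @0x39[11] → 0x65087  P=1,RW=1,US=1,PS=1
  ✓ 0x65CF1 (huge @L0)  — 1 lookups

Access #3 fault: PAGE_NOT_PRESENT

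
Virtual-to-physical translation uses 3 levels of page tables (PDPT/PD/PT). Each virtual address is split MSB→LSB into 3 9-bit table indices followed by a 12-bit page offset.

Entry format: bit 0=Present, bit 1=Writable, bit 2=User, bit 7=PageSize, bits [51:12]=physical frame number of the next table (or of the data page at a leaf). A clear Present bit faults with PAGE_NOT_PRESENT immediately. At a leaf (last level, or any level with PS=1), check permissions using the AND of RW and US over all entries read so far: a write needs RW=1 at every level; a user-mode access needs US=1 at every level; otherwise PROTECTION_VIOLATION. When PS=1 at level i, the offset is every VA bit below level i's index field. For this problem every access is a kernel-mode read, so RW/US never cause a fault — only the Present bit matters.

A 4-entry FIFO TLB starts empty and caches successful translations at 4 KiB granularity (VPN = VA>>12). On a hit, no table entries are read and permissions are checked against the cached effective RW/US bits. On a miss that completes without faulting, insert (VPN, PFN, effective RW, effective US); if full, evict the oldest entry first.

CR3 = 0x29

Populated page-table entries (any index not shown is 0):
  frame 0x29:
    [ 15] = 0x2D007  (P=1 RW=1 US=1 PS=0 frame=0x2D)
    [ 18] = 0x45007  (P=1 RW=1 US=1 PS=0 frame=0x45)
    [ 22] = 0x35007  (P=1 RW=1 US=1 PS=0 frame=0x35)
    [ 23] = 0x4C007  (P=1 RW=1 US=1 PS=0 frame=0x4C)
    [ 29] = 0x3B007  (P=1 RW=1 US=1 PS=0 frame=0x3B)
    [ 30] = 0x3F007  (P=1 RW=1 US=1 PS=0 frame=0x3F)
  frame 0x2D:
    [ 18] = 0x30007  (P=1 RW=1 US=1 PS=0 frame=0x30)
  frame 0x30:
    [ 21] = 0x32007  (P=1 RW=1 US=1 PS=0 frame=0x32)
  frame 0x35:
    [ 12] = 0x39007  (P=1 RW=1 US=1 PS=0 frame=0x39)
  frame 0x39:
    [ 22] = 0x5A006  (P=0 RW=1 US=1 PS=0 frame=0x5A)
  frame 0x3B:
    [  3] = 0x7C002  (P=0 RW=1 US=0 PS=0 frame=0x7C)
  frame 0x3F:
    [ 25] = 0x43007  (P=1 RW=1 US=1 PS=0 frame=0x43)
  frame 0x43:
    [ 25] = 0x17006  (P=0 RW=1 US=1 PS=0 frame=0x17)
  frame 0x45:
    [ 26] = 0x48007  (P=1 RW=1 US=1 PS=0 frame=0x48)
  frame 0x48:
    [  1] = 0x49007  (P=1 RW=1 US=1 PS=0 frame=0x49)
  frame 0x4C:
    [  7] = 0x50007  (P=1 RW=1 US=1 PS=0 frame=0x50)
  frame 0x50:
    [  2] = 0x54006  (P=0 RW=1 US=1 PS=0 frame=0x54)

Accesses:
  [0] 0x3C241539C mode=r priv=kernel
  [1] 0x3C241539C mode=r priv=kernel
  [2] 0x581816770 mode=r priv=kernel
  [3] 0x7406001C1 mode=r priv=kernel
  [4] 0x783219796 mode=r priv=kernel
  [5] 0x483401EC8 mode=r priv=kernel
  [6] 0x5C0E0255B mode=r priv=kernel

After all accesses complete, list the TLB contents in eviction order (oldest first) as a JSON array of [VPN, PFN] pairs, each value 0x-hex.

Per-access translation:
#0 VA=0x3C241539C (r,kernel):
  lvl0: tbl 0x29, slot 15 ⇒ 0x2D007 (P1/RW1/US1/PS0)
  lvl1: tbl 0x2D, slot 18 ⇒ 0x30007 (P1/RW1/US1/PS0)
  lvl2: tbl 0x30, slot 21 ⇒ 0x32007 (P1/RW1/US1/PS0)
  → PA=0x3239C  (3 entries read)
#1 VA=0x3C241539C (r,kernel):
  TLB hit vpn=0x3C2415 → PA=0x3239C
#2 VA=0x581816770 (r,kernel):
  lvl0: tbl 0x29, slot 22 ⇒ 0x35007 (P1/RW1/US1/PS0)
  lvl1: tbl 0x35, slot 12 ⇒ 0x39007 (P1/RW1/US1/PS0)
  lvl2: tbl 0x39, slot 22 ⇒ 0x5A006 (P0/RW1/US1/PS0)
  → PAGE_NOT_PRESENT  (3 entries read)
#3 VA=0x7406001C1 (r,kernel):
  lvl0: tbl 0x29, slot 29 ⇒ 0x3B007 (P1/RW1/US1/PS0)
  lvl1: tbl 0x3B, slot 3 ⇒ 0x7C002 (P0/RW1/US0/PS0)
  → PAGE_NOT_PRESENT  (2 entries read)
#4 VA=0x783219796 (r,kernel):
  lvl0: tbl 0x29, slot 30 ⇒ 0x3F007 (P1/RW1/US1/PS0)
  lvl1: tbl 0x3F, slot 25 ⇒ 0x43007 (P1/RW1/US1/PS0)
  lvl2: tbl 0x43, slot 25 ⇒ 0x17006 (P0/RW1/US1/PS0)
  → PAGE_NOT_PRESENT  (3 entries read)
#5 VA=0x483401EC8 (r,kernel):
  lvl0: tbl 0x29, slot 18 ⇒ 0x45007 (P1/RW1/US1/PS0)
  lvl1: tbl 0x45, slot 26 ⇒ 0x48007 (P1/RW1/US1/PS0)
  lvl2: tbl 0x48, slot 1 ⇒ 0x49007 (P1/RW1/US1/PS0)
  → PA=0x49EC8  (3 entries read)
#6 VA=0x5C0E0255B (r,kernel):
  lvl0: tbl 0x29, slot 23 ⇒ 0x4C007 (P1/RW1/US1/PS0)
  lvl1: tbl 0x4C, slot 7 ⇒ 0x50007 (P1/RW1/US1/PS0)
  lvl2: tbl 0x50, slot 2 ⇒ 0x54006 (P0/RW1/US1/PS0)
  → PAGE_NOT_PRESENT  (3 entries read)

TLB: [["0x3C2415", "0x32"], ["0x483401", "0x49"]]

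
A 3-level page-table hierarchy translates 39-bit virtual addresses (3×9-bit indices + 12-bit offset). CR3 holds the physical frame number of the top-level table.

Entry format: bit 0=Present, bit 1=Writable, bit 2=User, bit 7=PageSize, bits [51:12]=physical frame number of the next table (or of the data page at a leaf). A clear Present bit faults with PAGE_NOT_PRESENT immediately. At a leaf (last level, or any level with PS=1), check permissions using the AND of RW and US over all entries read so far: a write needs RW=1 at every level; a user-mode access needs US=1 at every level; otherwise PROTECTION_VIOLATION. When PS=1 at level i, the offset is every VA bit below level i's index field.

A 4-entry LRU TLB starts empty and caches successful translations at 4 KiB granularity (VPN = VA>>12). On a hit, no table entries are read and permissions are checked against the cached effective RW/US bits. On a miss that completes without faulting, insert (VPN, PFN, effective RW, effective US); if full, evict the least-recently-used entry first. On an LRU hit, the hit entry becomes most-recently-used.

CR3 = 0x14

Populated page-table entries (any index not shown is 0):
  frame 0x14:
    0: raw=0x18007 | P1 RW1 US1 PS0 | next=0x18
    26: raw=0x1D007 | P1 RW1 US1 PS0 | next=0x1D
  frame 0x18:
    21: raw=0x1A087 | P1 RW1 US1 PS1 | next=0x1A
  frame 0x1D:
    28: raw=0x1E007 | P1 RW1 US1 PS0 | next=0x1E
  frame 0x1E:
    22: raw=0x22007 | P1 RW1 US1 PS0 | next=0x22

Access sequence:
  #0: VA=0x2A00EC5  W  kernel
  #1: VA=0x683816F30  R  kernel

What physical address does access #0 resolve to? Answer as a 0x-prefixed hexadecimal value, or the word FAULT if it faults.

Trace:
#0 VA=0x2A00EC5 (w,kernel):
  lvl0: tbl 0x14, slot 0 ⇒ 0x18007 (P1/RW1/US1/PS0)
  lvl1: tbl 0x18, slot 21 ⇒ 0x1A087 (P1/RW1/US1/PS1)
  → PA=0x1AEC5 (huge @L1)  (2 entries read)
#1 VA=0x683816F30 (r,kernel):
  lvl0: tbl 0x14, slot 26 ⇒ 0x1D007 (P1/RW1/US1/PS0)
  lvl1: tbl 0x1D, slot 28 ⇒ 0x1E007 (P1/RW1/US1/PS0)
  lvl2: tbl 0x1E, slot 22 ⇒ 0x22007 (P1/RW1/US1/PS0)
  → PA=0x22F30  (3 entries read)

Access #0 PA: 0x1AEC5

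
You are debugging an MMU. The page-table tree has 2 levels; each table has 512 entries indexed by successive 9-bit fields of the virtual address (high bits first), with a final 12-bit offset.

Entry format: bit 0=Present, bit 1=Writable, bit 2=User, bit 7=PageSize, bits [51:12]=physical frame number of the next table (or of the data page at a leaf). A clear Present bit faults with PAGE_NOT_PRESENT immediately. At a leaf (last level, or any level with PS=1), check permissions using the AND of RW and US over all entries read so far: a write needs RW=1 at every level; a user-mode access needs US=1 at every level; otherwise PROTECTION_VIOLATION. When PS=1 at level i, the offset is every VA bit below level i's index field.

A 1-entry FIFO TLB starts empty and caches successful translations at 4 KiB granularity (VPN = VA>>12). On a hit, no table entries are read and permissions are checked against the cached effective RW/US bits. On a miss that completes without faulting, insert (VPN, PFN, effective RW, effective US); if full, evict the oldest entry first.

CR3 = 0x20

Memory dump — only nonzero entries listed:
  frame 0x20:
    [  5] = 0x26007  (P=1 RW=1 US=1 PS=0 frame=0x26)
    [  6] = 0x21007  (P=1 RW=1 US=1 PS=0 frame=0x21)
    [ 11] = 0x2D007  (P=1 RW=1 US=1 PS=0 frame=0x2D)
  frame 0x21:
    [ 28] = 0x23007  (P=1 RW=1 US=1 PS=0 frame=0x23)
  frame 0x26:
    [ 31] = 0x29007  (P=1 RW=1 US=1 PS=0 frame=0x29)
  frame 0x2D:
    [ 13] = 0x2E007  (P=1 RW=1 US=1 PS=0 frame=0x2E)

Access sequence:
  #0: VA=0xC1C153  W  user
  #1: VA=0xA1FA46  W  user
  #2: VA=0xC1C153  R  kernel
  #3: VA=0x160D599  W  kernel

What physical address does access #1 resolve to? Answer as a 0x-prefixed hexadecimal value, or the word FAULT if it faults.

Trace:
#0 VA=0xC1C153 (w,user):
  L0: frame=0x20 idx=6 entry=0x21007 [P=1 RW=1 US=1 PS=0]
  L1: frame=0x21 idx=28 entry=0x23007 [P=1 RW=1 US=1 PS=0]
  → PA=0x23153  (2 entries read)
#1 VA=0xA1FA46 (w,user):
  L0: frame=0x20 idx=5 entry=0x26007 [P=1 RW=1 US=1 PS=0]
  L1: frame=0x26 idx=31 entry=0x29007 [P=1 RW=1 US=1 PS=0]
  → PA=0x29A46  (2 entries read)
#2 VA=0xC1C153 (r,kernel):
  L0: frame=0x20 idx=6 entry=0x21007 [P=1 RW=1 US=1 PS=0]
  L1: frame=0x21 idx=28 entry=0x23007 [P=1 RW=1 US=1 PS=0]
  → PA=0x23153  (2 entries read)
#3 VA=0x160D599 (w,kernel):
  L0: frame=0x20 idx=11 entry=0x2D007 [P=1 RW=1 US=1 PS=0]
  L1: frame=0x2D idx=13 entry=0x2E007 [P=1 RW=1 US=1 PS=0]
  → PA=0x2E599  (2 entries read)

Access #1 PA: 0x29A46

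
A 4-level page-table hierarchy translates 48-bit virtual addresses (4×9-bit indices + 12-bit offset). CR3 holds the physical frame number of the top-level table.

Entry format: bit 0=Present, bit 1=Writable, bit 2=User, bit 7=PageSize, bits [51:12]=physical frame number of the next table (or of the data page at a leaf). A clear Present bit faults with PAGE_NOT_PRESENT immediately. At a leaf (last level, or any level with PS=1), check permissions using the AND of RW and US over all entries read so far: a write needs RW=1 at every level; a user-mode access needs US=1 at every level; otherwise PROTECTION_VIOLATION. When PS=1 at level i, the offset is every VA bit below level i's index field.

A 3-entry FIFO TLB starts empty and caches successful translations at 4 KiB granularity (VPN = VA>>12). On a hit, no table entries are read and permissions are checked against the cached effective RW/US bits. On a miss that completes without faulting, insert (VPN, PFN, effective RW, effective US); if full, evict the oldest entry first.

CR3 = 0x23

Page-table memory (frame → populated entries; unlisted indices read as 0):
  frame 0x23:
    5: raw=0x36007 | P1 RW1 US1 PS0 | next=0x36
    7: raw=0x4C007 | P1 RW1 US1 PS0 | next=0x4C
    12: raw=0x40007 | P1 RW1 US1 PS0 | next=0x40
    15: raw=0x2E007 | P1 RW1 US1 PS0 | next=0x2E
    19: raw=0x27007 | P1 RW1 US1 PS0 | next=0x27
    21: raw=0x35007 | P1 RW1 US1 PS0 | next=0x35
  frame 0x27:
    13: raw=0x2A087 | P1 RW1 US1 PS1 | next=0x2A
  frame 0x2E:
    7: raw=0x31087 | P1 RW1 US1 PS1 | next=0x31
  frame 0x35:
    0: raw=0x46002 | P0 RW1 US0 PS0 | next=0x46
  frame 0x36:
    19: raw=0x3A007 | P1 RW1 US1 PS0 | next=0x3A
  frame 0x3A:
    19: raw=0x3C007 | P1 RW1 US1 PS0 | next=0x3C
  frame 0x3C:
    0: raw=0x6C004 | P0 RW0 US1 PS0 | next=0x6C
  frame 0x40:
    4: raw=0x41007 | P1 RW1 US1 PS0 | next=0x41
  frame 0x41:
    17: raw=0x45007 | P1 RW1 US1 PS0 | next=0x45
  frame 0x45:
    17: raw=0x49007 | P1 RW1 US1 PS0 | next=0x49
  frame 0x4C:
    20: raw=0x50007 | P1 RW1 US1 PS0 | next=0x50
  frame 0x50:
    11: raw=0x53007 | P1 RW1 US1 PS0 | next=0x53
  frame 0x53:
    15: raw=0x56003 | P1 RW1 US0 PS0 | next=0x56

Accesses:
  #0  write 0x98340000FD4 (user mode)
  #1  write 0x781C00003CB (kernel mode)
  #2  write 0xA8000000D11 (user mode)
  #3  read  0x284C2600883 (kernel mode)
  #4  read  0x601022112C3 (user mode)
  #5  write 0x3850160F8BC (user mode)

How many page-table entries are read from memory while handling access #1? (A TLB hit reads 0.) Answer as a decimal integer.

Trace:
#0 VA=0x98340000FD4 (w,user):
  [0] read 0x23 idx=19: raw=0x27007 flags P=1 W=1 U=1 S=0
  [1] read 0x27 idx=13: raw=0x2A087 flags P=1 W=1 U=1 S=1
  → PA=0x2AFD4 (huge @L1)  (2 entries read)
#1 VA=0x781C00003CB (w,kernel):
  [0] read 0x23 idx=15: raw=0x2E007 flags P=1 W=1 U=1 S=0
  [1] read 0x2E idx=7: raw=0x31087 flags P=1 W=1 U=1 S=1
  → PA=0x313CB (huge @L1)  (2 entries read)
#2 VA=0xA8000000D11 (w,user):
  [0] read 0x23 idx=21: raw=0x35007 flags P=1 W=1 U=1 S=0
  [1] read 0x35 idx=0: raw=0x46002 flags P=0 W=1 U=0 S=0
  → PAGE_NOT_PRESENT  (2 entries read)
#3 VA=0x284C2600883 (r,kernel):
  [0] read 0x23 idx=5: raw=0x36007 flags P=1 W=1 U=1 S=0
  [1] read 0x36 idx=19: raw=0x3A007 flags P=1 W=1 U=1 S=0
  [2] read 0x3A idx=19: raw=0x3C007 flags P=1 W=1 U=1 S=0
  [3] read 0x3C idx=0: raw=0x6C004 flags P=0 W=0 U=1 S=0
  → PAGE_NOT_PRESENT  (4 entries read)
#4 VA=0x601022112C3 (r,user):
  [0] read 0x23 idx=12: raw=0x40007 flags P=1 W=1 U=1 S=0
  [1] read 0x40 idx=4: raw=0x41007 flags P=1 W=1 U=1 S=0
  [2] read 0x41 idx=17: raw=0x45007 flags P=1 W=1 U=1 S=0
  [3] read 0x45 idx=17: raw=0x49007 flags P=1 W=1 U=1 S=0
  → PA=0x492C3  (4 entries read)
#5 VA=0x3850160F8BC (w,user):
  [0] read 0x23 idx=7: raw=0x4C007 flags P=1 W=1 U=1 S=0
  [1] read 0x4C idx=20: raw=0x50007 flags P=1 W=1 U=1 S=0
  [2] read 0x50 idx=11: raw=0x53007 flags P=1 W=1 U=1 S=0
  [3] read 0x53 idx=15: raw=0x56003 flags P=1 W=1 U=0 S=0
  → PROTECTION_VIOLATION  (4 entries read)

Entries read for #1: 2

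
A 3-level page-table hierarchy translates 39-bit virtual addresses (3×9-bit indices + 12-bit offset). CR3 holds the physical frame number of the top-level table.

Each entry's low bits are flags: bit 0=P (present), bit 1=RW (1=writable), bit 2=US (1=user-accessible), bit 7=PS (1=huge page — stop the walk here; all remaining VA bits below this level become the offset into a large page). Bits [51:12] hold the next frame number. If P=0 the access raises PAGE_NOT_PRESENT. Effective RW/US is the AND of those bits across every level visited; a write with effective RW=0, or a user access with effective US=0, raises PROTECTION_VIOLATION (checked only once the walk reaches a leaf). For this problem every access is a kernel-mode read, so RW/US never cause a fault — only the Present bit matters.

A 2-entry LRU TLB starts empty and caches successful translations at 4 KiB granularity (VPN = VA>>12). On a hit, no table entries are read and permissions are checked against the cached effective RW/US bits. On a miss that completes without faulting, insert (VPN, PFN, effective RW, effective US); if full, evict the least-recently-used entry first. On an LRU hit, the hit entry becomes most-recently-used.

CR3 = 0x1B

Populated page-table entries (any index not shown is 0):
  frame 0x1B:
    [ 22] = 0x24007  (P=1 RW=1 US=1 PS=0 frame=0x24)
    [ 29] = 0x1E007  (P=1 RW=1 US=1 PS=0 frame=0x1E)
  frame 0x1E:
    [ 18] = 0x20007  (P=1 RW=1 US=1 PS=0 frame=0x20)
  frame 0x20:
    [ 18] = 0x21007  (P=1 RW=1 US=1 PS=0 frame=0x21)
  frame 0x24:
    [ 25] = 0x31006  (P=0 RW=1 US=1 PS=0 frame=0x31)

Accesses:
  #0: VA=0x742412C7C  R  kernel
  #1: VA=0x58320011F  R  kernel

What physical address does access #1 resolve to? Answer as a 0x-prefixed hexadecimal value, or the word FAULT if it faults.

Trace:
#0 VA=0x742412C7C (r,kernel):
  lvl0: tbl 0x1B, slot 29 ⇒ 0x1E007 (P1/RW1/US1/PS0)
  lvl1: tbl 0x1E, slot 18 ⇒ 0x20007 (P1/RW1/US1/PS0)
  lvl2: tbl 0x20, slot 18 ⇒ 0x21007 (P1/RW1/US1/PS0)
  ✓ 0x21C7C  — 3 lookups
#1 VA=0x58320011F (r,kernel):
  lvl0: tbl 0x1B, slot 22 ⇒ 0x24007 (P1/RW1/US1/PS0)
  lvl1: tbl 0x24, slot 25 ⇒ 0x31006 (P0/RW1/US1/PS0)
  ✗ PAGE_NOT_PRESENT  [2 reads]

Access #1 PA: FAULT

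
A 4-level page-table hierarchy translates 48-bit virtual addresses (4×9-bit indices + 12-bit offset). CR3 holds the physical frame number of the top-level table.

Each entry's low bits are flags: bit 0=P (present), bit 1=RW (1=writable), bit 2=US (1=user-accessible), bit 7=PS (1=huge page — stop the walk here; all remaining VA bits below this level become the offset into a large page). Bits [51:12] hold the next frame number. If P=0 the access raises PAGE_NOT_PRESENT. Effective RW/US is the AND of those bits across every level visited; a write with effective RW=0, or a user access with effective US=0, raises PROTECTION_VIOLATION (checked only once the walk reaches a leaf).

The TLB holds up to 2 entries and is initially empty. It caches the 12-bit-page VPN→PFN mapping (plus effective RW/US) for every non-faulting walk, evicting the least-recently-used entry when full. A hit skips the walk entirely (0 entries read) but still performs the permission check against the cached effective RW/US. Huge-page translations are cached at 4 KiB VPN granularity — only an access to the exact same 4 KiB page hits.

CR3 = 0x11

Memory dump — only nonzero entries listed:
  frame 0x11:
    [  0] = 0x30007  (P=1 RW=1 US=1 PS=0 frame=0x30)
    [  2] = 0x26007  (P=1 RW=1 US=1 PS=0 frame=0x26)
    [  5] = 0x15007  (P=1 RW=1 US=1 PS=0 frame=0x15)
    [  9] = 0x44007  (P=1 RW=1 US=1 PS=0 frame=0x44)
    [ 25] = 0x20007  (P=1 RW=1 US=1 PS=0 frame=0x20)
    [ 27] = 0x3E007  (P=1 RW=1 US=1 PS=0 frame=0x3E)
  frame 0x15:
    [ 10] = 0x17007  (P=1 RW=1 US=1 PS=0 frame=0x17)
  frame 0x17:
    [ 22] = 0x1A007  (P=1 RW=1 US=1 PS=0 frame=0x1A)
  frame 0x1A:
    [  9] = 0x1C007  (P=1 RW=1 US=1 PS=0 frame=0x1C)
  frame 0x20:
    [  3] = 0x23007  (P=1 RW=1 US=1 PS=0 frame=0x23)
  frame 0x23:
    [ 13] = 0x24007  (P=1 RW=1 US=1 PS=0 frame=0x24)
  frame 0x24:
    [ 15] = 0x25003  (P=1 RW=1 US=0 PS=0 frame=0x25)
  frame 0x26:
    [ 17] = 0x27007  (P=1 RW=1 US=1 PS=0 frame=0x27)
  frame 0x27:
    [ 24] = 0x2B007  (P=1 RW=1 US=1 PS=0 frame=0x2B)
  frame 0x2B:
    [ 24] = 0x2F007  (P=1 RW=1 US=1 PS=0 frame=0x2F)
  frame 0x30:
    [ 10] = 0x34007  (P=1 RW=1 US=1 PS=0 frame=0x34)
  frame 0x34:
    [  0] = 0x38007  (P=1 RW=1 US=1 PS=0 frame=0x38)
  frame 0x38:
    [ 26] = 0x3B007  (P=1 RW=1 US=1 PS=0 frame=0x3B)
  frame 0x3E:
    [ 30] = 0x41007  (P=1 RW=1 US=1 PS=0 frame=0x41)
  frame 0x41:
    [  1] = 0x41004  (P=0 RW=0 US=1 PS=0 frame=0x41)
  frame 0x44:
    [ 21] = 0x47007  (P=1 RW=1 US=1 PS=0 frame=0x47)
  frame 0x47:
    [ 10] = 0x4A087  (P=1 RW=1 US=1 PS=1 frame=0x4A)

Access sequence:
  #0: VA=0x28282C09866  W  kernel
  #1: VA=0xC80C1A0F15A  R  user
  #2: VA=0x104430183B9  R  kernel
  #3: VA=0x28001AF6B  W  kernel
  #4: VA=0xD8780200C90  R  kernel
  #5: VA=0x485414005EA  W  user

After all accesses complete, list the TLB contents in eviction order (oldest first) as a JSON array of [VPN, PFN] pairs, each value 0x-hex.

Trace:
#0 VA=0x28282C09866 (w,kernel):
  lvl0: tbl 0x11, slot 5 ⇒ 0x15007 (P1/RW1/US1/PS0)
  lvl1: tbl 0x15, slot 10 ⇒ 0x17007 (P1/RW1/US1/PS0)
  lvl2: tbl 0x17, slot 22 ⇒ 0x1A007 (P1/RW1/US1/PS0)
  lvl3: tbl 0x1A, slot 9 ⇒ 0x1C007 (P1/RW1/US1/PS0)
  ✓ 0x1C866  — 4 lookups
#1 VA=0xC80C1A0F15A (r,user):
  lvl0: tbl 0x11, slot 25 ⇒ 0x20007 (P1/RW1/US1/PS0)
  lvl1: tbl 0x20, slot 3 ⇒ 0x23007 (P1/RW1/US1/PS0)
  lvl2: tbl 0x23, slot 13 ⇒ 0x24007 (P1/RW1/US1/PS0)
  lvl3: tbl 0x24, slot 15 ⇒ 0x25003 (P1/RW1/US0/PS0)
  → PROTECTION_VIOLATION  (4 entries read)
#2 VA=0x104430183B9 (r,kernel):
  lvl0: tbl 0x11, slot 2 ⇒ 0x26007 (P1/RW1/US1/PS0)
  lvl1: tbl 0x26, slot 17 ⇒ 0x27007 (P1/RW1/US1/PS0)
  lvl2: tbl 0x27, slot 24 ⇒ 0x2B007 (P1/RW1/US1/PS0)
  lvl3: tbl 0x2B, slot 24 ⇒ 0x2F007 (P1/RW1/US1/PS0)
  ✓ 0x2F3B9  — 4 lookups
#3 VA=0x28001AF6B (w,kernel):
  lvl0: tbl 0x11, slot 0 ⇒ 0x30007 (P1/RW1/US1/PS0)
  lvl1: tbl 0x30, slot 10 ⇒ 0x34007 (P1/RW1/US1/PS0)
  lvl2: tbl 0x34, slot 0 ⇒ 0x38007 (P1/RW1/US1/PS0)
  lvl3: tbl 0x38, slot 26 ⇒ 0x3B007 (P1/RW1/US1/PS0)
  ✓ 0x3BF6B  — 4 lookups
#4 VA=0xD8780200C90 (r,kernel):
  lvl0: tbl 0x11, slot 27 ⇒ 0x3E007 (P1/RW1/US1/PS0)
  lvl1: tbl 0x3E, slot 30 ⇒ 0x41007 (P1/RW1/US1/PS0)
  lvl2: tbl 0x41, slot 1 ⇒ 0x41004 (P0/RW0/US1/PS0)
  → PAGE_NOT_PRESENT  (3 entries read)
#5 VA=0x485414005EA (w,user):
  lvl0: tbl 0x11, slot 9 ⇒ 0x44007 (P1/RW1/US1/PS0)
  lvl1: tbl 0x44, slot 21 ⇒ 0x47007 (P1/RW1/US1/PS0)
  lvl2: tbl 0x47, slot 10 ⇒ 0x4A087 (P1/RW1/US1/PS1)
  ✓ 0x4A5EA (huge @L2)  — 3 lookups

TLB: [["0x28001A", "0x3B"], ["0x48541400", "0x4A"]]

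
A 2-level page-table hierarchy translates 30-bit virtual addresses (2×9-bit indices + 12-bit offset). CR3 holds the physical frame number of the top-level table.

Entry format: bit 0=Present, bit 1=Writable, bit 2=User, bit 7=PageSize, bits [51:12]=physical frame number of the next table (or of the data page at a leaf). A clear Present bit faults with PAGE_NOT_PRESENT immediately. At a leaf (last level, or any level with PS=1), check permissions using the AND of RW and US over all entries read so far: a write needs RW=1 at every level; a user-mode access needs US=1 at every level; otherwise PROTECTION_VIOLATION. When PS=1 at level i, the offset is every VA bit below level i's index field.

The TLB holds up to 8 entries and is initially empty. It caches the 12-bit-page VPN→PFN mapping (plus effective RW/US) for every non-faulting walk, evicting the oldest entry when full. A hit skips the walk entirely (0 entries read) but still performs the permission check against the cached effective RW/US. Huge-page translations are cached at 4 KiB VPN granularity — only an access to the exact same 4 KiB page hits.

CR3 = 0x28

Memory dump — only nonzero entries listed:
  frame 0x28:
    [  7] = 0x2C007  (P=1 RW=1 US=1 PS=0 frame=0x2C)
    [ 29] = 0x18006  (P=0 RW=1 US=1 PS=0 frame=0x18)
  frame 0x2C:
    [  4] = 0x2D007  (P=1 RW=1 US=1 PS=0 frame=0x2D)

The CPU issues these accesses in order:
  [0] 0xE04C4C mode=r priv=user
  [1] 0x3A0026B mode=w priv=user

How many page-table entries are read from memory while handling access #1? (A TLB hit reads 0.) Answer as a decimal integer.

Trace:
#0 VA=0xE04C4C (r,user):
  L0: frame=0x28 idx=7 entry=0x2C007 [P=1 RW=1 US=1 PS=0]
  L1: frame=0x2C idx=4 entry=0x2D007 [P=1 RW=1 US=1 PS=0]
  ⇒ phys 0x2DC4C  [2 reads]
#1 VA=0x3A0026B (w,user):
  L0: frame=0x28 idx=29 entry=0x18006 [P=0 RW=1 US=1 PS=0]
  → PAGE_NOT_PRESENT  (1 entries read)

Entries read for #1: 1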